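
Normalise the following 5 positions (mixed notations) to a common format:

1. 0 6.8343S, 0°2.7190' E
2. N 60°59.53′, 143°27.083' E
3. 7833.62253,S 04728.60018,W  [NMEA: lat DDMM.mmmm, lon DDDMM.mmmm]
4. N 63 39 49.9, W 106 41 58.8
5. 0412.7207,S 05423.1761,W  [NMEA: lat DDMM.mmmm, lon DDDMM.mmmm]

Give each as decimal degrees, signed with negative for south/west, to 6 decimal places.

1. -0.113905, 0.045317
2. 60.992167, 143.451383
3. -78.560376, -47.476670
4. 63.663861, -106.699667
5. -4.212012, -54.386268

Point 1:
  Latitude: 0 + 6.8343/60 = 0.1139050
  S → negative
  Lon: 2.719′ = 0.045317°; total 0.0453167
  E ⇒ keep positive
Point 2:
  Lat: 60 + 59.53/60 = 60.9921667
  N ⇒ keep positive
  λ: 27.083′ = 0.451383°; total 143.4513833
  E → positive
Point 3:
  Lat: degrees = first 2 digits = 78, minutes = 33.62253; 78 + 33.62253/60 = 78.5603755
  hemisphere S, so the sign is −
  Longitude: split at 3 digits → 047° and 28.60018′; 47 + 28.60018/60 = 47.4766697
  W → negative
Point 4:
  Lat: 63 + 39/60 + 49.9/3600 = 63.6638611
  N ⇒ keep positive
  Lon: 106° + 41/60 + 58.8/3600 = 106 + 0.683333 + 0.016333 = 106.6996667
  W ⇒ negate
Point 5:
  Lat: split at 2 digits → 04° and 12.7207′; 4 + 12.7207/60 = 4.2120117
  hemisphere S, so the sign is −
  Longitude: split at 3 digits → 054° and 23.1761′; 54 + 23.1761/60 = 54.3862683
  hemisphere W, so the sign is −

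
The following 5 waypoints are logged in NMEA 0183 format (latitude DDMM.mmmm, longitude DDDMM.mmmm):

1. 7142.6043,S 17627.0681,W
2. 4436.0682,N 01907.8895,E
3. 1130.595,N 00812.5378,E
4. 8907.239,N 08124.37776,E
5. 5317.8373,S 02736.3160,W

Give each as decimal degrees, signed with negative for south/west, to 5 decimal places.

Point 1:
  Lat: split at 2 digits → 71° and 42.6043′; 71 + 42.6043/60 = 71.710072
  S ⇒ negate
  λ: split at 3 digits → 176° and 27.0681′; 176 + 27.0681/60 = 176.451135
  W ⇒ negate
Point 2:
  φ: split at 2 digits → 44° and 36.0682′; 44 + 36.0682/60 = 44.601137
  N ⇒ keep positive
  Lon: degrees = first 3 digits = 19, minutes = 7.8895; 19 + 7.8895/60 = 19.131492
  E → positive
Point 3:
  Lat: split at 2 digits → 11° and 30.595′; 11 + 30.595/60 = 11.509917
  N ⇒ keep positive
  λ: degrees = first 3 digits = 8, minutes = 12.5378; 8 + 12.5378/60 = 8.208963
  E ⇒ keep positive
Point 4:
  φ: split at 2 digits → 89° and 7.239′; 89 + 7.239/60 = 89.120650
  N → positive
  Longitude: split at 3 digits → 081° and 24.37776′; 81 + 24.37776/60 = 81.406296
  E ⇒ keep positive
Point 5:
  Lat: degrees = first 2 digits = 53, minutes = 17.8373; 53 + 17.8373/60 = 53.297288
  hemisphere S, so the sign is −
  Lon: split at 3 digits → 027° and 36.316′; 27 + 36.316/60 = 27.605267
  W → negative

1. -71.71007, -176.45114
2. 44.60114, 19.13149
3. 11.50992, 8.20896
4. 89.12065, 81.40630
5. -53.29729, -27.60527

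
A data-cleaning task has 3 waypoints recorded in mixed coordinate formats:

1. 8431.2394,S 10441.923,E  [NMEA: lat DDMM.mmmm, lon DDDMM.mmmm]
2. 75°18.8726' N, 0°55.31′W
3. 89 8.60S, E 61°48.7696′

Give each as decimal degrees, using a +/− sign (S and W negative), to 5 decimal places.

1. -84.52066, 104.69872
2. 75.31454, -0.92183
3. -89.14333, 61.81283

Point 1:
  Latitude: degrees = first 2 digits = 84, minutes = 31.2394; 84 + 31.2394/60 = 84.520657
  hemisphere S, so the sign is −
  Lon: split at 3 digits → 104° and 41.923′; 104 + 41.923/60 = 104.698717
  E → positive
Point 2:
  Latitude: 75 + 18.8726/60 = 75.314543
  N → positive
  Lon: 55.31′ = 0.921833°; total 0.921833
  hemisphere W, so the sign is −
Point 3:
  Latitude: 89 + 8.6/60 = 89.143333
  S ⇒ negate
  λ: 48.7696′ = 0.812827°; total 61.812827
  E → positive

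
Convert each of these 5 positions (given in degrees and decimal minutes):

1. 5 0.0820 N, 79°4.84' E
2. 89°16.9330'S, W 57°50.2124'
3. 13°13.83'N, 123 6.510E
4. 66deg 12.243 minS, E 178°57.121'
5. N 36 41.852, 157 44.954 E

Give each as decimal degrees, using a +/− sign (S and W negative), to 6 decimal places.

1. 5.001367, 79.080667
2. -89.282217, -57.836873
3. 13.230500, 123.108500
4. -66.204050, 178.952017
5. 36.697533, 157.749233

Point 1:
  φ: 5 + 0.082/60 = 5.0013667
  N → positive
  λ: 4.84′ = 0.080667°; total 79.0806667
  E ⇒ keep positive
Point 2:
  Latitude: 89 + 16.933/60 = 89.2822167
  hemisphere S, so the sign is −
  Lon: 50.2124′ = 0.836873°; total 57.8368733
  W ⇒ negate
Point 3:
  Lat: 13 + 13.83/60 = 13.2305000
  N → positive
  λ: 123 + 6.51/60 = 123.1085000
  E → positive
Point 4:
  Latitude: 66 + 12.243/60 = 66.2040500
  S ⇒ negate
  Longitude: 57.121′ = 0.952017°; total 178.9520167
  E → positive
Point 5:
  Latitude: 36 + 41.852/60 = 36.6975333
  N ⇒ keep positive
  Lon: 44.954′ = 0.749233°; total 157.7492333
  E ⇒ keep positive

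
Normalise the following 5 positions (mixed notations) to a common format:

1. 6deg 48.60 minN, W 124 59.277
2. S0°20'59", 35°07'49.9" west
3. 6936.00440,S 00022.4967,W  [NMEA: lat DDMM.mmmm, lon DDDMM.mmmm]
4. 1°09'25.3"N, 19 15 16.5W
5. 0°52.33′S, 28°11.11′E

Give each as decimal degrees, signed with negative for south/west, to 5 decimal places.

Point 1:
  Lat: 6 + 48.6/60 = 6.810000
  N → positive
  Longitude: 59.277′ = 0.987950°; total 124.987950
  W → negative
Point 2:
  Latitude: 0° + 20/60 + 59/3600 = 0 + 0.333333 + 0.016389 = 0.349722
  hemisphere S, so the sign is −
  λ: 7′ + 49.9″ = 7.83167′; 35 + 7.83167/60 = 35.130528
  W ⇒ negate
Point 3:
  Latitude: split at 2 digits → 69° and 36.0044′; 69 + 36.0044/60 = 69.600073
  S ⇒ negate
  λ: split at 3 digits → 000° and 22.4967′; 0 + 22.4967/60 = 0.374945
  W ⇒ negate
Point 4:
  Lat: 9′ + 25.3″ = 9.42167′; 1 + 9.42167/60 = 1.157028
  N → positive
  λ: 19° + 15/60 + 16.5/3600 = 19 + 0.250000 + 0.004583 = 19.254583
  hemisphere W, so the sign is −
Point 5:
  φ: 0 + 52.33/60 = 0.872167
  S ⇒ negate
  λ: 11.11′ = 0.185167°; total 28.185167
  E ⇒ keep positive

1. 6.81000, -124.98795
2. -0.34972, -35.13053
3. -69.60007, -0.37495
4. 1.15703, -19.25458
5. -0.87217, 28.18517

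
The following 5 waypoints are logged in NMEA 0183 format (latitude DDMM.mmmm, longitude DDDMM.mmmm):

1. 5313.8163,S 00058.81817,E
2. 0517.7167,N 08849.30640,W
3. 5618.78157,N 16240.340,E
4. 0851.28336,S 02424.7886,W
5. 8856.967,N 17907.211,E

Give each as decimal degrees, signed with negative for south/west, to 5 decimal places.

1. -53.23027, 0.98030
2. 5.29528, -88.82177
3. 56.31303, 162.67233
4. -8.85472, -24.41314
5. 88.94945, 179.12018

Point 1:
  Lat: degrees = first 2 digits = 53, minutes = 13.8163; 53 + 13.8163/60 = 53.230272
  hemisphere S, so the sign is −
  Longitude: split at 3 digits → 000° and 58.81817′; 0 + 58.81817/60 = 0.980303
  E → positive
Point 2:
  Latitude: split at 2 digits → 05° and 17.7167′; 5 + 17.7167/60 = 5.295278
  N ⇒ keep positive
  λ: degrees = first 3 digits = 88, minutes = 49.3064; 88 + 49.3064/60 = 88.821773
  W ⇒ negate
Point 3:
  φ: degrees = first 2 digits = 56, minutes = 18.78157; 56 + 18.78157/60 = 56.313026
  N → positive
  Longitude: degrees = first 3 digits = 162, minutes = 40.34; 162 + 40.34/60 = 162.672333
  E ⇒ keep positive
Point 4:
  Latitude: split at 2 digits → 08° and 51.28336′; 8 + 51.28336/60 = 8.854723
  hemisphere S, so the sign is −
  Lon: degrees = first 3 digits = 24, minutes = 24.7886; 24 + 24.7886/60 = 24.413143
  W ⇒ negate
Point 5:
  φ: split at 2 digits → 88° and 56.967′; 88 + 56.967/60 = 88.949450
  N → positive
  Longitude: split at 3 digits → 179° and 7.211′; 179 + 7.211/60 = 179.120183
  E → positive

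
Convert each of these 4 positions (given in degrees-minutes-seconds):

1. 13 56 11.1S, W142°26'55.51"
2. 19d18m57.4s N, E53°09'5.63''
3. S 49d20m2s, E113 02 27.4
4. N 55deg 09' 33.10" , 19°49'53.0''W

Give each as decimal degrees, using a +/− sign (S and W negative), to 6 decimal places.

Point 1:
  Lat: 13 + 56/60 + 11.1/3600 = 13.9364167
  S → negative
  Lon: 142° + 26/60 + 55.51/3600 = 142 + 0.433333 + 0.015419 = 142.4487528
  hemisphere W, so the sign is −
Point 2:
  Latitude: 19 + 18/60 + 57.4/3600 = 19.3159444
  N ⇒ keep positive
  Lon: 53° + 9/60 + 5.63/3600 = 53 + 0.150000 + 0.001564 = 53.1515639
  E → positive
Point 3:
  Lat: 49° + 20/60 + 2/3600 = 49 + 0.333333 + 0.000556 = 49.3338889
  S ⇒ negate
  λ: 113 + 2/60 + 27.4/3600 = 113.0409444
  E ⇒ keep positive
Point 4:
  Latitude: 55 + 9/60 + 33.1/3600 = 55.1591944
  N ⇒ keep positive
  Longitude: 19° + 49/60 + 53/3600 = 19 + 0.816667 + 0.014722 = 19.8313889
  hemisphere W, so the sign is −

1. -13.936417, -142.448753
2. 19.315944, 53.151564
3. -49.333889, 113.040944
4. 55.159194, -19.831389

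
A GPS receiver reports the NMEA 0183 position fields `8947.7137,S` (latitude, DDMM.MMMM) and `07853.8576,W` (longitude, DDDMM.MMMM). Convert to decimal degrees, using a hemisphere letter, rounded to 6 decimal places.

Latitude: split at 2 digits → 89° and 47.7137′; 89 + 47.7137/60 = 89.7952283
Lon: degrees = first 3 digits = 78, minutes = 53.8576; 78 + 53.8576/60 = 78.8976267

89.795228° S, 78.897627° W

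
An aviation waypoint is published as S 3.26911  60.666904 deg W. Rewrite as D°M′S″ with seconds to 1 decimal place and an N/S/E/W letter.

3°16′8.8″ S, 60°40′0.9″ W

Lat: 0.269110 × 60 = 16.14660′ → 16′, remainder × 60 = 8.796″
λ: 0.666904 × 60 = 40.01424′ → 40′, remainder × 60 = 0.854″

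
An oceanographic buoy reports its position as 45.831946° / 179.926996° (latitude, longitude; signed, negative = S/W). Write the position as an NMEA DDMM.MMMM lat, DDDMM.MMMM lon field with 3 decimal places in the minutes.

Lat: minutes = (45.831946 − 45) × 60 = 49.91676
λ: minutes = (179.926996 − 179) × 60 = 55.61976

4549.917,N / 17955.620,E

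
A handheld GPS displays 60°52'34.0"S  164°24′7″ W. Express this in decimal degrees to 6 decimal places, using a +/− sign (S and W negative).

Latitude: 60 + 52/60 + 34/3600 = 60.8761111
S ⇒ negate
Lon: 164 + 24/60 + 7/3600 = 164.4019444
W ⇒ negate

-60.876111, -164.401944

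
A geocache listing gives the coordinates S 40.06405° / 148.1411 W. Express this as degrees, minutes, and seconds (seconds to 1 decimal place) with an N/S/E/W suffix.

40°03′50.6″ S, 148°08′28.0″ W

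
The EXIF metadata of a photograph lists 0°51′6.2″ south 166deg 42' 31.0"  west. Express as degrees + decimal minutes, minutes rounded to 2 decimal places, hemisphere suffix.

Latitude: seconds/60 = 0.10333; minutes = 51 + 0.10333 = 51.1033
λ: 42 + 31/60 = 42.5167′

0° 51.10′ S, 166° 42.52′ W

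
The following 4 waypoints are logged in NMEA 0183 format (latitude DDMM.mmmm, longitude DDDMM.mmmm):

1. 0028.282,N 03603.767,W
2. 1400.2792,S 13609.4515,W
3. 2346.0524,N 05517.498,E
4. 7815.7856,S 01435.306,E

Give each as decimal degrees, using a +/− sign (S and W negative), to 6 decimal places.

1. 0.471367, -36.062783
2. -14.004653, -136.157525
3. 23.767540, 55.291633
4. -78.263093, 14.588433

Point 1:
  Lat: degrees = first 2 digits = 0, minutes = 28.282; 0 + 28.282/60 = 0.4713667
  N ⇒ keep positive
  λ: degrees = first 3 digits = 36, minutes = 3.767; 36 + 3.767/60 = 36.0627833
  W → negative
Point 2:
  Lat: split at 2 digits → 14° and 0.2792′; 14 + 0.2792/60 = 14.0046533
  S → negative
  λ: degrees = first 3 digits = 136, minutes = 9.4515; 136 + 9.4515/60 = 136.1575250
  W ⇒ negate
Point 3:
  Lat: split at 2 digits → 23° and 46.0524′; 23 + 46.0524/60 = 23.7675400
  N → positive
  Longitude: split at 3 digits → 055° and 17.498′; 55 + 17.498/60 = 55.2916333
  E → positive
Point 4:
  Lat: degrees = first 2 digits = 78, minutes = 15.7856; 78 + 15.7856/60 = 78.2630933
  S → negative
  Lon: split at 3 digits → 014° and 35.306′; 14 + 35.306/60 = 14.5884333
  E ⇒ keep positive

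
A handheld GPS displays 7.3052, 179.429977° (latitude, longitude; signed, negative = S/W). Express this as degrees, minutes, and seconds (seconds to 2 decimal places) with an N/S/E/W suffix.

Lat: 0.305200° → 18.31200′; 0.31200 × 60 = 18.7200″
Longitude: 0.429977 × 60 = 25.79862′ → 25′, remainder × 60 = 47.9172″

7°18′18.72″ N, 179°25′47.92″ E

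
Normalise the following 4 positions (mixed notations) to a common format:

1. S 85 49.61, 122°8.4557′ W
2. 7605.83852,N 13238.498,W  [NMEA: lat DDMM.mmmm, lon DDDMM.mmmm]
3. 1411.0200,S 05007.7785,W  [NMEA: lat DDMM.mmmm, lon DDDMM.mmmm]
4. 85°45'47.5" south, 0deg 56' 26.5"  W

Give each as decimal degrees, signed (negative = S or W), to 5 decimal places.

Point 1:
  Lat: 85 + 49.61/60 = 85.826833
  S → negative
  λ: 8.4557′ = 0.140928°; total 122.140928
  W → negative
Point 2:
  Latitude: degrees = first 2 digits = 76, minutes = 5.83852; 76 + 5.83852/60 = 76.097309
  N ⇒ keep positive
  Lon: degrees = first 3 digits = 132, minutes = 38.498; 132 + 38.498/60 = 132.641633
  W → negative
Point 3:
  Latitude: degrees = first 2 digits = 14, minutes = 11.02; 14 + 11.02/60 = 14.183667
  S → negative
  Longitude: split at 3 digits → 050° and 7.7785′; 50 + 7.7785/60 = 50.129642
  W ⇒ negate
Point 4:
  φ: 85 + 45/60 + 47.5/3600 = 85.763194
  hemisphere S, so the sign is −
  λ: 0° + 56/60 + 26.5/3600 = 0 + 0.933333 + 0.007361 = 0.940694
  hemisphere W, so the sign is −

1. -85.82683, -122.14093
2. 76.09731, -132.64163
3. -14.18367, -50.12964
4. -85.76319, -0.94069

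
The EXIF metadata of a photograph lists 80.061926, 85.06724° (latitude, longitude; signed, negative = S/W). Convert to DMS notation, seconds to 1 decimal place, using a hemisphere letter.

φ: 0.061926° → 3.71556′; 0.71556 × 60 = 42.934″
Longitude: 0.067240° → 4.03440′; 0.03440 × 60 = 2.064″

80°03′42.9″ N, 85°04′2.1″ E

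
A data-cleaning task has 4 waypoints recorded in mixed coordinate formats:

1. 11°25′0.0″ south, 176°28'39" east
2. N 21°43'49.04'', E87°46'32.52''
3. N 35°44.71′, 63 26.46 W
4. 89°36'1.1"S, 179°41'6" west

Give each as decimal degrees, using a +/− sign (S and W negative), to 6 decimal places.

Point 1:
  φ: 11 + 25/60 + 0/3600 = 11.4166667
  S ⇒ negate
  λ: 176° + 28/60 + 39/3600 = 176 + 0.466667 + 0.010833 = 176.4775000
  E → positive
Point 2:
  Lat: 43′ + 49.04″ = 43.81733′; 21 + 43.81733/60 = 21.7302889
  N → positive
  Lon: 46′ + 32.52″ = 46.54200′; 87 + 46.54200/60 = 87.7757000
  E → positive
Point 3:
  φ: 35 + 44.71/60 = 35.7451667
  N → positive
  λ: 26.46′ = 0.441000°; total 63.4410000
  W ⇒ negate
Point 4:
  Lat: 89 + 36/60 + 1.1/3600 = 89.6003056
  S ⇒ negate
  Longitude: 179 + 41/60 + 6/3600 = 179.6850000
  hemisphere W, so the sign is −

1. -11.416667, 176.477500
2. 21.730289, 87.775700
3. 35.745167, -63.441000
4. -89.600306, -179.685000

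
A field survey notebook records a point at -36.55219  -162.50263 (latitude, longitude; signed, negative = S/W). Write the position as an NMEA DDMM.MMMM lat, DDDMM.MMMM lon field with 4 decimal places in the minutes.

3633.1314,S / 16230.1578,W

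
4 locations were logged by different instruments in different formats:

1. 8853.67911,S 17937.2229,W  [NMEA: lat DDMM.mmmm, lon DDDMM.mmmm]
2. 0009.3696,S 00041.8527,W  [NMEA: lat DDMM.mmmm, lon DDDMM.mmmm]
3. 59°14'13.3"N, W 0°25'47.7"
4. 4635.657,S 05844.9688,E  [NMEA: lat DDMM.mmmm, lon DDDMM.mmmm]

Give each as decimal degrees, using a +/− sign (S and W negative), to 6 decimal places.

Point 1:
  φ: degrees = first 2 digits = 88, minutes = 53.67911; 88 + 53.67911/60 = 88.8946518
  hemisphere S, so the sign is −
  Lon: split at 3 digits → 179° and 37.2229′; 179 + 37.2229/60 = 179.6203817
  hemisphere W, so the sign is −
Point 2:
  Lat: degrees = first 2 digits = 0, minutes = 9.3696; 0 + 9.3696/60 = 0.1561600
  S → negative
  λ: split at 3 digits → 000° and 41.8527′; 0 + 41.8527/60 = 0.6975450
  W → negative
Point 3:
  Latitude: 14′ + 13.3″ = 14.22167′; 59 + 14.22167/60 = 59.2370278
  N → positive
  λ: 25′ + 47.7″ = 25.79500′; 0 + 25.79500/60 = 0.4299167
  W ⇒ negate
Point 4:
  φ: split at 2 digits → 46° and 35.657′; 46 + 35.657/60 = 46.5942833
  hemisphere S, so the sign is −
  Longitude: degrees = first 3 digits = 58, minutes = 44.9688; 58 + 44.9688/60 = 58.7494800
  E → positive

1. -88.894652, -179.620382
2. -0.156160, -0.697545
3. 59.237028, -0.429917
4. -46.594283, 58.749480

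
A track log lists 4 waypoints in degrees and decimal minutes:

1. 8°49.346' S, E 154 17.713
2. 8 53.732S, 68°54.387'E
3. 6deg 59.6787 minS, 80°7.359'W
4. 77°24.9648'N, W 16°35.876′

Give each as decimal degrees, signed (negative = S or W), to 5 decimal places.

Point 1:
  Lat: 8 + 49.346/60 = 8.822433
  S → negative
  Lon: 154 + 17.713/60 = 154.295217
  E ⇒ keep positive
Point 2:
  φ: 53.732′ = 0.895533°; total 8.895533
  hemisphere S, so the sign is −
  Lon: 68 + 54.387/60 = 68.906450
  E ⇒ keep positive
Point 3:
  Latitude: 6 + 59.6787/60 = 6.994645
  S ⇒ negate
  λ: 7.359′ = 0.122650°; total 80.122650
  hemisphere W, so the sign is −
Point 4:
  Lat: 77 + 24.9648/60 = 77.416080
  N → positive
  Lon: 35.876′ = 0.597933°; total 16.597933
  W ⇒ negate

1. -8.82243, 154.29522
2. -8.89553, 68.90645
3. -6.99465, -80.12265
4. 77.41608, -16.59793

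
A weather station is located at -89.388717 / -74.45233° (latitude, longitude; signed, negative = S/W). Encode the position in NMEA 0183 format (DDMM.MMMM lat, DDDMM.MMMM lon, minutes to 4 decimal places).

Latitude is negative → S; |value| = 89.388717
Lat: fractional part 0.388717 → 23.323020 minutes
Longitude is negative → W; |value| = 74.452330
Longitude: minutes = (74.452330 − 74) × 60 = 27.139800

8923.3230,S / 07427.1398,W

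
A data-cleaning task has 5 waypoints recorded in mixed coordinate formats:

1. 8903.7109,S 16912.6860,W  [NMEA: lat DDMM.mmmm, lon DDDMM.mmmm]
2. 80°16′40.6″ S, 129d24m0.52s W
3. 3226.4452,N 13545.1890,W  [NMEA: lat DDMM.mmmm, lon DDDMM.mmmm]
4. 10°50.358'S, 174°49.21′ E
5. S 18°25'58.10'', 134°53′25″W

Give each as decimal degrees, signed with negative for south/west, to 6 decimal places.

Point 1:
  Latitude: degrees = first 2 digits = 89, minutes = 3.7109; 89 + 3.7109/60 = 89.0618483
  S ⇒ negate
  λ: split at 3 digits → 169° and 12.686′; 169 + 12.686/60 = 169.2114333
  W → negative
Point 2:
  φ: 16′ + 40.6″ = 16.67667′; 80 + 16.67667/60 = 80.2779444
  hemisphere S, so the sign is −
  Lon: 129 + 24/60 + 0.52/3600 = 129.4001444
  hemisphere W, so the sign is −
Point 3:
  Lat: split at 2 digits → 32° and 26.4452′; 32 + 26.4452/60 = 32.4407533
  N ⇒ keep positive
  Longitude: split at 3 digits → 135° and 45.189′; 135 + 45.189/60 = 135.7531500
  hemisphere W, so the sign is −
Point 4:
  φ: 50.358′ = 0.839300°; total 10.8393000
  S ⇒ negate
  λ: 49.21′ = 0.820167°; total 174.8201667
  E ⇒ keep positive
Point 5:
  Lat: 18° + 25/60 + 58.1/3600 = 18 + 0.416667 + 0.016139 = 18.4328056
  S → negative
  Longitude: 53′ + 25″ = 53.41667′; 134 + 53.41667/60 = 134.8902778
  W ⇒ negate

1. -89.061848, -169.211433
2. -80.277944, -129.400144
3. 32.440753, -135.753150
4. -10.839300, 174.820167
5. -18.432806, -134.890278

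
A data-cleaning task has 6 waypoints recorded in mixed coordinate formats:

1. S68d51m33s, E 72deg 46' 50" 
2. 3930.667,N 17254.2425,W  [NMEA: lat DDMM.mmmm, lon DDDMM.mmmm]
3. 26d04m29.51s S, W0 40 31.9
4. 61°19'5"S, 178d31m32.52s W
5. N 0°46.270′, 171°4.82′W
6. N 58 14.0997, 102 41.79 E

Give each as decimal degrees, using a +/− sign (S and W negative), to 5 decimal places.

1. -68.85917, 72.78056
2. 39.51112, -172.90404
3. -26.07486, -0.67553
4. -61.31806, -178.52570
5. 0.77117, -171.08033
6. 58.23500, 102.69650

Point 1:
  Latitude: 51′ + 33″ = 51.55000′; 68 + 51.55000/60 = 68.859167
  hemisphere S, so the sign is −
  λ: 46′ + 50″ = 46.83333′; 72 + 46.83333/60 = 72.780556
  E → positive
Point 2:
  Lat: split at 2 digits → 39° and 30.667′; 39 + 30.667/60 = 39.511117
  N → positive
  Longitude: degrees = first 3 digits = 172, minutes = 54.2425; 172 + 54.2425/60 = 172.904042
  W ⇒ negate
Point 3:
  Latitude: 26 + 4/60 + 29.51/3600 = 26.074864
  hemisphere S, so the sign is −
  Longitude: 0° + 40/60 + 31.9/3600 = 0 + 0.666667 + 0.008861 = 0.675528
  W ⇒ negate
Point 4:
  Latitude: 61° + 19/60 + 5/3600 = 61 + 0.316667 + 0.001389 = 61.318056
  S ⇒ negate
  Longitude: 178° + 31/60 + 32.52/3600 = 178 + 0.516667 + 0.009033 = 178.525700
  W → negative
Point 5:
  φ: 0 + 46.27/60 = 0.771167
  N ⇒ keep positive
  λ: 4.82′ = 0.080333°; total 171.080333
  W → negative
Point 6:
  Lat: 14.0997′ = 0.234995°; total 58.234995
  N → positive
  Lon: 102 + 41.79/60 = 102.696500
  E → positive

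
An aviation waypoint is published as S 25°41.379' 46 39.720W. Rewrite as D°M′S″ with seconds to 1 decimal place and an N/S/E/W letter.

Latitude: fractional minutes 0.37900 × 60 = 22.740″
Lon: fractional minutes 0.72000 × 60 = 43.200″

25°41′22.7″ S, 46°39′43.2″ W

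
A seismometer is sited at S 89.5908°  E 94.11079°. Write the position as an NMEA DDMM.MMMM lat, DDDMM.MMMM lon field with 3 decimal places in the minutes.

8935.448,S / 09406.647,E

φ: fractional part 0.590800 → 35.44800 minutes
Longitude: fractional part 0.110790 → 6.64740 minutes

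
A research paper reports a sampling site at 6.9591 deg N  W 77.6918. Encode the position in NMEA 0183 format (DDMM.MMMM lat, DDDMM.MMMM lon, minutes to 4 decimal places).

0657.5460,N / 07741.5080,W

Lat: fractional part 0.959100 → 57.546000 minutes
Lon: fractional part 0.691800 → 41.508000 minutes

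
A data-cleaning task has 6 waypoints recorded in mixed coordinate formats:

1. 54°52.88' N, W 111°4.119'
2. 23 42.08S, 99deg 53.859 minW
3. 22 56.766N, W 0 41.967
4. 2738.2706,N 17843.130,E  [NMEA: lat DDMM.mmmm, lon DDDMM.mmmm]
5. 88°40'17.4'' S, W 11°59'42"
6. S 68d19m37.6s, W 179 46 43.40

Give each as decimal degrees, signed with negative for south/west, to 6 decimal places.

Point 1:
  Lat: 52.88′ = 0.881333°; total 54.8813333
  N ⇒ keep positive
  Longitude: 111 + 4.119/60 = 111.0686500
  W → negative
Point 2:
  Latitude: 23 + 42.08/60 = 23.7013333
  S → negative
  λ: 53.859′ = 0.897650°; total 99.8976500
  hemisphere W, so the sign is −
Point 3:
  Latitude: 22 + 56.766/60 = 22.9461000
  N ⇒ keep positive
  Lon: 41.967′ = 0.699450°; total 0.6994500
  W → negative
Point 4:
  φ: split at 2 digits → 27° and 38.2706′; 27 + 38.2706/60 = 27.6378433
  N → positive
  λ: split at 3 digits → 178° and 43.13′; 178 + 43.13/60 = 178.7188333
  E → positive
Point 5:
  Latitude: 88 + 40/60 + 17.4/3600 = 88.6715000
  hemisphere S, so the sign is −
  Longitude: 59′ + 42″ = 59.70000′; 11 + 59.70000/60 = 11.9950000
  W → negative
Point 6:
  Lat: 68 + 19/60 + 37.6/3600 = 68.3271111
  S → negative
  λ: 46′ + 43.4″ = 46.72333′; 179 + 46.72333/60 = 179.7787222
  W → negative

1. 54.881333, -111.068650
2. -23.701333, -99.897650
3. 22.946100, -0.699450
4. 27.637843, 178.718833
5. -88.671500, -11.995000
6. -68.327111, -179.778722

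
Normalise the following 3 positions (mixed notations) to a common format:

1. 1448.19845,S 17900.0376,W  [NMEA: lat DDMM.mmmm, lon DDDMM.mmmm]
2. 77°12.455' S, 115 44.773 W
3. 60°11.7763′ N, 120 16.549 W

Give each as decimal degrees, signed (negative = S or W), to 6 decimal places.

Point 1:
  φ: split at 2 digits → 14° and 48.19845′; 14 + 48.19845/60 = 14.8033075
  S → negative
  λ: split at 3 digits → 179° and 0.0376′; 179 + 0.0376/60 = 179.0006267
  W ⇒ negate
Point 2:
  Lat: 12.455′ = 0.207583°; total 77.2075833
  S ⇒ negate
  Longitude: 115 + 44.773/60 = 115.7462167
  W ⇒ negate
Point 3:
  φ: 60 + 11.7763/60 = 60.1962717
  N ⇒ keep positive
  Longitude: 120 + 16.549/60 = 120.2758167
  hemisphere W, so the sign is −

1. -14.803308, -179.000627
2. -77.207583, -115.746217
3. 60.196272, -120.275817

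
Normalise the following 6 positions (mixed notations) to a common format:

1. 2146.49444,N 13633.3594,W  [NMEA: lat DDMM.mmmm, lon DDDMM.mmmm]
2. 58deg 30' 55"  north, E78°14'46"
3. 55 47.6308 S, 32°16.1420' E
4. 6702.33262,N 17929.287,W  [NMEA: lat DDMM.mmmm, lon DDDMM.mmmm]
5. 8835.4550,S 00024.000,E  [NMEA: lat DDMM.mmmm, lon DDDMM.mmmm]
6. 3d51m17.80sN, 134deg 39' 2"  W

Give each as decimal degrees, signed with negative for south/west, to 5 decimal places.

Point 1:
  Lat: degrees = first 2 digits = 21, minutes = 46.49444; 21 + 46.49444/60 = 21.774907
  N ⇒ keep positive
  Lon: split at 3 digits → 136° and 33.3594′; 136 + 33.3594/60 = 136.555990
  hemisphere W, so the sign is −
Point 2:
  Lat: 30′ + 55″ = 30.91667′; 58 + 30.91667/60 = 58.515278
  N → positive
  Lon: 14′ + 46″ = 14.76667′; 78 + 14.76667/60 = 78.246111
  E → positive
Point 3:
  φ: 55 + 47.6308/60 = 55.793847
  S ⇒ negate
  Longitude: 32 + 16.142/60 = 32.269033
  E → positive
Point 4:
  φ: split at 2 digits → 67° and 2.33262′; 67 + 2.33262/60 = 67.038877
  N → positive
  λ: degrees = first 3 digits = 179, minutes = 29.287; 179 + 29.287/60 = 179.488117
  hemisphere W, so the sign is −
Point 5:
  φ: split at 2 digits → 88° and 35.455′; 88 + 35.455/60 = 88.590917
  S → negative
  Lon: split at 3 digits → 000° and 24′; 0 + 24/60 = 0.400000
  E ⇒ keep positive
Point 6:
  φ: 3 + 51/60 + 17.8/3600 = 3.854944
  N ⇒ keep positive
  Longitude: 134 + 39/60 + 2/3600 = 134.650556
  W → negative

1. 21.77491, -136.55599
2. 58.51528, 78.24611
3. -55.79385, 32.26903
4. 67.03888, -179.48812
5. -88.59092, 0.40000
6. 3.85494, -134.65056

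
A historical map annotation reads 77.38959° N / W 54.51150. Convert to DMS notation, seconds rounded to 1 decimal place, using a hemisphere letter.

φ: 0.389590° → 23.37540′; 0.37540 × 60 = 22.524″
Lon: 0.511500° → 30.69000′; 0.69000 × 60 = 41.400″

77°23′22.5″ N, 54°30′41.4″ W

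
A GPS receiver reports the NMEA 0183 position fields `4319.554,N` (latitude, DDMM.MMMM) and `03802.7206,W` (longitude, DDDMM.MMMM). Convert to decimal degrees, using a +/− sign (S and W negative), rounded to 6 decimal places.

Latitude: degrees = first 2 digits = 43, minutes = 19.554; 43 + 19.554/60 = 43.3259000
N → positive
λ: split at 3 digits → 038° and 2.7206′; 38 + 2.7206/60 = 38.0453433
W ⇒ negate

43.325900, -38.045343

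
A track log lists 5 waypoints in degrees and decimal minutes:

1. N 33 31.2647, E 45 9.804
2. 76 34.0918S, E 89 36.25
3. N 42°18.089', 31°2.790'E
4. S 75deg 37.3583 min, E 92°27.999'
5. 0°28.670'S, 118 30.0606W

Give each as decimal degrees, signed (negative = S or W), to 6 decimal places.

Point 1:
  φ: 33 + 31.2647/60 = 33.5210783
  N → positive
  Lon: 45 + 9.804/60 = 45.1634000
  E ⇒ keep positive
Point 2:
  Latitude: 76 + 34.0918/60 = 76.5681967
  S → negative
  λ: 89 + 36.25/60 = 89.6041667
  E ⇒ keep positive
Point 3:
  Latitude: 18.089′ = 0.301483°; total 42.3014833
  N → positive
  Lon: 2.79′ = 0.046500°; total 31.0465000
  E → positive
Point 4:
  Lat: 75 + 37.3583/60 = 75.6226383
  S ⇒ negate
  Lon: 27.999′ = 0.466650°; total 92.4666500
  E → positive
Point 5:
  Latitude: 28.67′ = 0.477833°; total 0.4778333
  hemisphere S, so the sign is −
  Longitude: 30.0606′ = 0.501010°; total 118.5010100
  W ⇒ negate

1. 33.521078, 45.163400
2. -76.568197, 89.604167
3. 42.301483, 31.046500
4. -75.622638, 92.466650
5. -0.477833, -118.501010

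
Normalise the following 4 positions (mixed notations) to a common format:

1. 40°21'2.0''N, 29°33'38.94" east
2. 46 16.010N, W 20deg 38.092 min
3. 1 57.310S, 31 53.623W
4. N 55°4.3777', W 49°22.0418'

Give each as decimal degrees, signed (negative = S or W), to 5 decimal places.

1. 40.35056, 29.56082
2. 46.26683, -20.63487
3. -1.95517, -31.89372
4. 55.07296, -49.36736

Point 1:
  Latitude: 40 + 21/60 + 2/3600 = 40.350556
  N → positive
  Lon: 29 + 33/60 + 38.94/3600 = 29.560817
  E → positive
Point 2:
  Lat: 46 + 16.01/60 = 46.266833
  N → positive
  Lon: 38.092′ = 0.634867°; total 20.634867
  W → negative
Point 3:
  φ: 57.31′ = 0.955167°; total 1.955167
  S ⇒ negate
  Lon: 31 + 53.623/60 = 31.893717
  W → negative
Point 4:
  Lat: 4.3777′ = 0.072962°; total 55.072962
  N → positive
  λ: 22.0418′ = 0.367363°; total 49.367363
  W → negative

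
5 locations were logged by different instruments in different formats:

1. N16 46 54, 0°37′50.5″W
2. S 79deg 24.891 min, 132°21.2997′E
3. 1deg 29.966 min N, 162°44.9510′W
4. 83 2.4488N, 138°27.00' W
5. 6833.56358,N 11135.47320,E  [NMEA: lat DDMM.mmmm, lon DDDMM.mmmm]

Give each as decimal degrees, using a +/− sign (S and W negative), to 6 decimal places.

1. 16.781667, -0.630694
2. -79.414850, 132.354995
3. 1.499433, -162.749183
4. 83.040813, -138.450000
5. 68.559393, 111.591220

Point 1:
  φ: 16° + 46/60 + 54/3600 = 16 + 0.766667 + 0.015000 = 16.7816667
  N → positive
  Lon: 37′ + 50.5″ = 37.84167′; 0 + 37.84167/60 = 0.6306944
  W ⇒ negate
Point 2:
  Lat: 24.891′ = 0.414850°; total 79.4148500
  hemisphere S, so the sign is −
  Longitude: 21.2997′ = 0.354995°; total 132.3549950
  E → positive
Point 3:
  φ: 1 + 29.966/60 = 1.4994333
  N → positive
  λ: 162 + 44.951/60 = 162.7491833
  W → negative
Point 4:
  Latitude: 2.4488′ = 0.040813°; total 83.0408133
  N ⇒ keep positive
  Lon: 27′ = 0.450000°; total 138.4500000
  W → negative
Point 5:
  Latitude: split at 2 digits → 68° and 33.56358′; 68 + 33.56358/60 = 68.5593930
  N → positive
  λ: degrees = first 3 digits = 111, minutes = 35.4732; 111 + 35.4732/60 = 111.5912200
  E ⇒ keep positive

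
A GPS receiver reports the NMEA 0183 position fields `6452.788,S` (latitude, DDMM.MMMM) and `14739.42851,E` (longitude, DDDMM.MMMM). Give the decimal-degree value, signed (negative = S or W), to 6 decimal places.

Latitude: split at 2 digits → 64° and 52.788′; 64 + 52.788/60 = 64.8798000
hemisphere S, so the sign is −
λ: degrees = first 3 digits = 147, minutes = 39.42851; 147 + 39.42851/60 = 147.6571418
E ⇒ keep positive

-64.879800, 147.657142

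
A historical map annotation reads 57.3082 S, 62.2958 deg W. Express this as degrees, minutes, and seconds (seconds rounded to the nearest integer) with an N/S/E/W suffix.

57°18′30″ S, 62°17′45″ W

φ: 0.308200 × 60 = 18.49200′ → 18′, remainder × 60 = 29.52″
Lon: whole degrees 62; 17.74800′ → 17′ and 44.88″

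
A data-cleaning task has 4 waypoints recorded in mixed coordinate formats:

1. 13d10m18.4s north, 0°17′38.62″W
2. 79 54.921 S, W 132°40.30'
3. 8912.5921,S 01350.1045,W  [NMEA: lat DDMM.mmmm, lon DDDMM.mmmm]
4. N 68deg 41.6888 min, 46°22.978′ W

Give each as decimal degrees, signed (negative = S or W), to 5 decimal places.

1. 13.17178, -0.29406
2. -79.91535, -132.67167
3. -89.20987, -13.83508
4. 68.69481, -46.38297

Point 1:
  φ: 13 + 10/60 + 18.4/3600 = 13.171778
  N → positive
  Lon: 0 + 17/60 + 38.62/3600 = 0.294061
  W → negative
Point 2:
  Lat: 79 + 54.921/60 = 79.915350
  hemisphere S, so the sign is −
  Longitude: 132 + 40.3/60 = 132.671667
  W → negative
Point 3:
  φ: degrees = first 2 digits = 89, minutes = 12.5921; 89 + 12.5921/60 = 89.209868
  S ⇒ negate
  Longitude: degrees = first 3 digits = 13, minutes = 50.1045; 13 + 50.1045/60 = 13.835075
  W → negative
Point 4:
  Lat: 41.6888′ = 0.694813°; total 68.694813
  N ⇒ keep positive
  λ: 22.978′ = 0.382967°; total 46.382967
  W → negative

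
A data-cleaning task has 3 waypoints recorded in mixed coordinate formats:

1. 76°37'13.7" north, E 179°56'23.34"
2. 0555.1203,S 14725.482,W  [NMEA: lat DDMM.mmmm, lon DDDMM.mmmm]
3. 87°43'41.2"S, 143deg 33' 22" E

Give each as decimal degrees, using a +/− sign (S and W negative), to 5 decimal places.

Point 1:
  φ: 37′ + 13.7″ = 37.22833′; 76 + 37.22833/60 = 76.620472
  N → positive
  Longitude: 56′ + 23.34″ = 56.38900′; 179 + 56.38900/60 = 179.939817
  E ⇒ keep positive
Point 2:
  φ: degrees = first 2 digits = 5, minutes = 55.1203; 5 + 55.1203/60 = 5.918672
  S ⇒ negate
  λ: split at 3 digits → 147° and 25.482′; 147 + 25.482/60 = 147.424700
  W → negative
Point 3:
  Latitude: 87 + 43/60 + 41.2/3600 = 87.728111
  hemisphere S, so the sign is −
  λ: 143° + 33/60 + 22/3600 = 143 + 0.550000 + 0.006111 = 143.556111
  E → positive

1. 76.62047, 179.93982
2. -5.91867, -147.42470
3. -87.72811, 143.55611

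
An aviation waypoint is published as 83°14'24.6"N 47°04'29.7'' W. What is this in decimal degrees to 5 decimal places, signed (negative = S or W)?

83.24017, -47.07492

Latitude: 14′ + 24.6″ = 14.41000′; 83 + 14.41000/60 = 83.240167
N → positive
Lon: 47° + 4/60 + 29.7/3600 = 47 + 0.066667 + 0.008250 = 47.074917
W → negative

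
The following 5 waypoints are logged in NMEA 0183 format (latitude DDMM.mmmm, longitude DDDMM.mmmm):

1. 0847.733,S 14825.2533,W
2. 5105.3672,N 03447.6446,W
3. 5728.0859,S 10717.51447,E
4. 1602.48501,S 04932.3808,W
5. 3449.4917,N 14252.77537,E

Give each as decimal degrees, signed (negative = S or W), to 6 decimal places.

1. -8.795550, -148.420888
2. 51.089453, -34.794077
3. -57.468098, 107.291908
4. -16.041417, -49.539680
5. 34.824862, 142.879590

Point 1:
  Latitude: split at 2 digits → 08° and 47.733′; 8 + 47.733/60 = 8.7955500
  hemisphere S, so the sign is −
  Lon: split at 3 digits → 148° and 25.2533′; 148 + 25.2533/60 = 148.4208883
  W ⇒ negate
Point 2:
  Lat: degrees = first 2 digits = 51, minutes = 5.3672; 51 + 5.3672/60 = 51.0894533
  N ⇒ keep positive
  λ: split at 3 digits → 034° and 47.6446′; 34 + 47.6446/60 = 34.7940767
  hemisphere W, so the sign is −
Point 3:
  Lat: split at 2 digits → 57° and 28.0859′; 57 + 28.0859/60 = 57.4680983
  hemisphere S, so the sign is −
  Lon: split at 3 digits → 107° and 17.51447′; 107 + 17.51447/60 = 107.2919078
  E → positive
Point 4:
  φ: degrees = first 2 digits = 16, minutes = 2.48501; 16 + 2.48501/60 = 16.0414168
  hemisphere S, so the sign is −
  Longitude: degrees = first 3 digits = 49, minutes = 32.3808; 49 + 32.3808/60 = 49.5396800
  hemisphere W, so the sign is −
Point 5:
  Lat: split at 2 digits → 34° and 49.4917′; 34 + 49.4917/60 = 34.8248617
  N → positive
  Longitude: split at 3 digits → 142° and 52.77537′; 142 + 52.77537/60 = 142.8795895
  E ⇒ keep positive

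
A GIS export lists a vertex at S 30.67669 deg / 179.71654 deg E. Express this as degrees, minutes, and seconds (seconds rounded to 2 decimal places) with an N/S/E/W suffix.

30°40′36.08″ S, 179°42′59.54″ E

Latitude: 0.676690 × 60 = 40.60140′ → 40′, remainder × 60 = 36.0840″
Longitude: whole degrees 179; 42.99240′ → 42′ and 59.5440″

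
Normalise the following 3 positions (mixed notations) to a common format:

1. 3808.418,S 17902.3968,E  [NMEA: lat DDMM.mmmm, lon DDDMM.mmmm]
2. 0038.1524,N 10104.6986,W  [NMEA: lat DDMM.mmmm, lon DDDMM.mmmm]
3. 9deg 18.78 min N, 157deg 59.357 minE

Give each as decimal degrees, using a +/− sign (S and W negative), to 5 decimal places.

1. -38.14030, 179.03995
2. 0.63587, -101.07831
3. 9.31300, 157.98928

Point 1:
  φ: split at 2 digits → 38° and 8.418′; 38 + 8.418/60 = 38.140300
  S ⇒ negate
  λ: degrees = first 3 digits = 179, minutes = 2.3968; 179 + 2.3968/60 = 179.039947
  E → positive
Point 2:
  Latitude: degrees = first 2 digits = 0, minutes = 38.1524; 0 + 38.1524/60 = 0.635873
  N → positive
  Lon: split at 3 digits → 101° and 4.6986′; 101 + 4.6986/60 = 101.078310
  hemisphere W, so the sign is −
Point 3:
  Latitude: 9 + 18.78/60 = 9.313000
  N ⇒ keep positive
  λ: 157 + 59.357/60 = 157.989283
  E ⇒ keep positive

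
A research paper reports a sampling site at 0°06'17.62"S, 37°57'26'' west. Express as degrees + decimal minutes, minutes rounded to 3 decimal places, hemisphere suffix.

φ: seconds/60 = 0.29367; minutes = 6 + 0.29367 = 6.29367
λ: 57 + 26/60 = 57.43333′

0° 6.294′ S, 37° 57.433′ W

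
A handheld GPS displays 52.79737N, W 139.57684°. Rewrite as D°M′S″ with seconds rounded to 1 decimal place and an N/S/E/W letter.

52°47′50.5″ N, 139°34′36.6″ W

Lat: 0.797370 × 60 = 47.84220′ → 47′, remainder × 60 = 50.532″
Longitude: 0.576840° → 34.61040′; 0.61040 × 60 = 36.624″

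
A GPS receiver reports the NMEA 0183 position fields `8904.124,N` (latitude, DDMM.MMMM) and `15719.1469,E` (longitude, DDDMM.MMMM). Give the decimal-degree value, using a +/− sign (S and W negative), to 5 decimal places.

89.06873, 157.31912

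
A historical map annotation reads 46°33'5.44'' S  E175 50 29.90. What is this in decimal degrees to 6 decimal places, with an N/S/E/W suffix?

Lat: 33′ + 5.44″ = 33.09067′; 46 + 33.09067/60 = 46.5515111
Longitude: 175 + 50/60 + 29.9/3600 = 175.8416389

46.551511° S, 175.841639° E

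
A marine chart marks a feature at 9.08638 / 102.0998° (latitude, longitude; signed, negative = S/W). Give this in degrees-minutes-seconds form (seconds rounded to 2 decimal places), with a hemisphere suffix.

9°05′10.97″ N, 102°05′59.28″ E

φ: 0.086380° → 5.18280′; 0.18280 × 60 = 10.9680″
Longitude: whole degrees 102; 5.98800′ → 5′ and 59.2800″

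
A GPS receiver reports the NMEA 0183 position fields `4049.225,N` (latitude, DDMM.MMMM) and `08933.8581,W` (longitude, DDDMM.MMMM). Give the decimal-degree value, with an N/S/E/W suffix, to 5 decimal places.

φ: split at 2 digits → 40° and 49.225′; 40 + 49.225/60 = 40.820417
λ: split at 3 digits → 089° and 33.8581′; 89 + 33.8581/60 = 89.564302

40.82042° N, 89.56430° W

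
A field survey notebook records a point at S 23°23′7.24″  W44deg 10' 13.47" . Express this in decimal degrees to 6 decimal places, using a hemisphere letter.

23.385344° S, 44.170408° W

Lat: 23° + 23/60 + 7.24/3600 = 23 + 0.383333 + 0.002011 = 23.3853444
Longitude: 10′ + 13.47″ = 10.22450′; 44 + 10.22450/60 = 44.1704083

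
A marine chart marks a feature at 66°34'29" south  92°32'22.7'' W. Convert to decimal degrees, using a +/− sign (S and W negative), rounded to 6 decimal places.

φ: 34′ + 29″ = 34.48333′; 66 + 34.48333/60 = 66.5747222
S ⇒ negate
Longitude: 92 + 32/60 + 22.7/3600 = 92.5396389
hemisphere W, so the sign is −

-66.574722, -92.539639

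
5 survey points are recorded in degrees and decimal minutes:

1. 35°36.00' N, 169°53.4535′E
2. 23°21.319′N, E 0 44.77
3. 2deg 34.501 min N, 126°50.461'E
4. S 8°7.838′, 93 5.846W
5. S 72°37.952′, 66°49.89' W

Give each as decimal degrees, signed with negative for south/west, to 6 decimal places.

1. 35.600000, 169.890892
2. 23.355317, 0.746167
3. 2.575017, 126.841017
4. -8.130633, -93.097433
5. -72.632533, -66.831500

Point 1:
  φ: 36′ = 0.600000°; total 35.6000000
  N → positive
  Lon: 53.4535′ = 0.890892°; total 169.8908917
  E ⇒ keep positive
Point 2:
  φ: 21.319′ = 0.355317°; total 23.3553167
  N → positive
  λ: 44.77′ = 0.746167°; total 0.7461667
  E ⇒ keep positive
Point 3:
  φ: 34.501′ = 0.575017°; total 2.5750167
  N → positive
  λ: 126 + 50.461/60 = 126.8410167
  E → positive
Point 4:
  Lat: 8 + 7.838/60 = 8.1306333
  S → negative
  Lon: 93 + 5.846/60 = 93.0974333
  W ⇒ negate
Point 5:
  Latitude: 72 + 37.952/60 = 72.6325333
  S → negative
  Lon: 49.89′ = 0.831500°; total 66.8315000
  W → negative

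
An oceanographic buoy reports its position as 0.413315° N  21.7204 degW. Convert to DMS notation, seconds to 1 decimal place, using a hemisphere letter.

Lat: 0.413315 × 60 = 24.79890′ → 24′, remainder × 60 = 47.934″
Longitude: 0.720400° → 43.22400′; 0.22400 × 60 = 13.440″

0°24′47.9″ N, 21°43′13.4″ W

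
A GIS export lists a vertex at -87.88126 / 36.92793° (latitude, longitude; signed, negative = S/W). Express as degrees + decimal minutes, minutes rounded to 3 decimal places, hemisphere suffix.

Latitude is negative → S; |value| = 87.881260
φ: 87° + 0.881260 × 60 = 87° 52.87560′
λ: minutes = (36.927930 − 36) × 60 = 55.67580

87° 52.876′ S, 36° 55.676′ E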